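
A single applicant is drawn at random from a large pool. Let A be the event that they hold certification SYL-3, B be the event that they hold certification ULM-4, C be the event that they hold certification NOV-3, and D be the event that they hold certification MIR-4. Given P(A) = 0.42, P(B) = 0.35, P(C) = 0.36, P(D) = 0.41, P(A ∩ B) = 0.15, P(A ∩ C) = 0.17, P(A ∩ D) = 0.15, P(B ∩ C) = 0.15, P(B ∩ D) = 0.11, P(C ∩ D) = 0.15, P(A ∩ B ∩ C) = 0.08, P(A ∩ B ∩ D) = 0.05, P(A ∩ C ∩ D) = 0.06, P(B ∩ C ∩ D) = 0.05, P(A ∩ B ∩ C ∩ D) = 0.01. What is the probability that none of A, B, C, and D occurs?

0.11

P(A ∪ B ∪ C ∪ D) = 0.42 + 0.35 + 0.36 + 0.41 − 0.15 − 0.17 − 0.15 − 0.15 − 0.11 − 0.15 + 0.08 + 0.05 + 0.06 + 0.05 − 0.01 = 0.89
P(none) = 1 − 0.89 = 0.11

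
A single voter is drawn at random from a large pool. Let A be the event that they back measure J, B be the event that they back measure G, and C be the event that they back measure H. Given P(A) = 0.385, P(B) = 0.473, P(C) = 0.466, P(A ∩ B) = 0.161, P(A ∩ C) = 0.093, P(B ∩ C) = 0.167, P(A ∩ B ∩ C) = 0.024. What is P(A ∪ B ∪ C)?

P(A ∪ B ∪ C) = 0.385 + 0.473 + 0.466 − 0.161 − 0.093 − 0.167 + 0.024 = 0.927

0.927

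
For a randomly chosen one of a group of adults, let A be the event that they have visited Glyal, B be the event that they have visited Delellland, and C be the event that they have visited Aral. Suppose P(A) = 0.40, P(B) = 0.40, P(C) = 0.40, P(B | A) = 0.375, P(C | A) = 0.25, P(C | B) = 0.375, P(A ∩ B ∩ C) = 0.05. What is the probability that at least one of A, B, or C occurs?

0.85

P(A ∩ B) = P(A)·P(B|A) = 0.40 × 0.375 = 0.15
P(A ∩ C) = P(A)·P(C|A) = 0.40 × 0.25 = 0.10
P(B ∩ C) = P(B)·P(C|B) = 0.40 × 0.375 = 0.15
P(A ∪ B ∪ C) = 0.40 + 0.40 + 0.40 − 0.15 − 0.10 − 0.15 + 0.05 = 0.85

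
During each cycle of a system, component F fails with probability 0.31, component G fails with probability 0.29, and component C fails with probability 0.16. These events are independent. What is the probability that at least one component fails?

0.588484

Since the events are independent, P(none) is the product of the individual non-occurrence probabilities.
P(none) = (1 − 0.31) × (1 − 0.29) × (1 − 0.16) = 0.69 × 0.71 × 0.84 = 0.411516
P(at least one) = 1 − 0.411516 = 0.588484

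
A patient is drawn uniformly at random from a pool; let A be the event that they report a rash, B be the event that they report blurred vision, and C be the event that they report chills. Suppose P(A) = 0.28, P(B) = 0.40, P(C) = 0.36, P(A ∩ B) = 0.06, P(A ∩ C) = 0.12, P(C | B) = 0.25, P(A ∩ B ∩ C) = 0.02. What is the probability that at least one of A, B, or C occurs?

0.78

P(B ∩ C) = P(B)·P(C|B) = 0.40 × 0.25 = 0.10
P(A ∪ B ∪ C) = 0.28 + 0.40 + 0.36 − 0.06 − 0.12 − 0.10 + 0.02 = 0.78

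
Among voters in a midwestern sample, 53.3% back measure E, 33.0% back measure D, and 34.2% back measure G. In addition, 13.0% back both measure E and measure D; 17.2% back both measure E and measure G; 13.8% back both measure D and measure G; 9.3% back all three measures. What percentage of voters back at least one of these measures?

P(≥1) = 53.3 + 33.0 + 34.2 − 13.0 − 17.2 − 13.8 + 9.3 = 85.8%

85.8%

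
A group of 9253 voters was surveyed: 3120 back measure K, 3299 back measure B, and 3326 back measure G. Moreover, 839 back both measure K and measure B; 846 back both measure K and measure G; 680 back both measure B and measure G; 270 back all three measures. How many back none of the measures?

1603

By inclusion–exclusion:
|union| = 3120 + 3299 + 3326 − 839 − 846 − 680 + 270 = 7650
None: 9253 − 7650 = 1603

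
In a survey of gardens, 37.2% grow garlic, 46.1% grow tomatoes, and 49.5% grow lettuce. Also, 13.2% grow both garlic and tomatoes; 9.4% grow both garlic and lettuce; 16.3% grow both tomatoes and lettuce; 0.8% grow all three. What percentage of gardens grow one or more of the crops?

94.7%

Using inclusion–exclusion:
P(≥1) = 37.2 + 46.1 + 49.5 − 13.2 − 9.4 − 16.3 + 0.8 = 94.7%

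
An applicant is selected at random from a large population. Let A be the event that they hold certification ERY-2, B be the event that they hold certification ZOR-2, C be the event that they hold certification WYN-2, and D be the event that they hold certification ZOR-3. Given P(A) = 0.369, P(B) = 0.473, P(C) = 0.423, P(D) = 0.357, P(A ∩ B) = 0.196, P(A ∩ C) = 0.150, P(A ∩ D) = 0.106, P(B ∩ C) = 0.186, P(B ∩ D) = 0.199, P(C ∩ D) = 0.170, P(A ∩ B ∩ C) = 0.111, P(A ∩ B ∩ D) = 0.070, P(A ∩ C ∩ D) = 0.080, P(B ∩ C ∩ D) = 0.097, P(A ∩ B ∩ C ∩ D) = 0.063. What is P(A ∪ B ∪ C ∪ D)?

0.910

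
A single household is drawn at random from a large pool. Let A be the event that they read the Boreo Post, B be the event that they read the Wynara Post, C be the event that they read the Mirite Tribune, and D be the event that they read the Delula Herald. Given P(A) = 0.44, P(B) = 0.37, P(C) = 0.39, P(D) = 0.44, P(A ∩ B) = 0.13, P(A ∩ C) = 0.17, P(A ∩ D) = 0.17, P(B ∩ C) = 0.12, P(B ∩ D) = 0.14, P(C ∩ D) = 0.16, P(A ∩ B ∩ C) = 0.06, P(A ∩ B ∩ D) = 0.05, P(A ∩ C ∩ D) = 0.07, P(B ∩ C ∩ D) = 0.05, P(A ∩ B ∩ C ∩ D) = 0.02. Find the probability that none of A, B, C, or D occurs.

P(A ∪ B ∪ C ∪ D) = 0.44 + 0.37 + 0.39 + 0.44 − 0.13 − 0.17 − 0.17 − 0.12 − 0.14 − 0.16 + 0.06 + 0.05 + 0.07 + 0.05 − 0.02 = 0.96
P(none) = 1 − 0.96 = 0.04

0.04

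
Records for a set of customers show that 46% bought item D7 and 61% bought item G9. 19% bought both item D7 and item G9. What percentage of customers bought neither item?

P(at least one) = 46 + 61 − 19 = 88%
P(none) = 100% − 88% = 12%

12%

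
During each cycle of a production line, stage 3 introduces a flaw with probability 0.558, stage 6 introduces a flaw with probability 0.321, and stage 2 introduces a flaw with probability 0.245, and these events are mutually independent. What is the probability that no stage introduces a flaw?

0.22658909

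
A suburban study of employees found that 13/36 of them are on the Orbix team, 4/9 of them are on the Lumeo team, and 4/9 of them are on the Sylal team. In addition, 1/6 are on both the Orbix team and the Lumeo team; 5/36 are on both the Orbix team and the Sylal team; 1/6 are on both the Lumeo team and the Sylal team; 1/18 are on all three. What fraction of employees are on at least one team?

5/6

P(≥1) = 13/36 + 4/9 + 4/9 − 1/6 − 5/36 − 1/6 + 1/18 = 5/6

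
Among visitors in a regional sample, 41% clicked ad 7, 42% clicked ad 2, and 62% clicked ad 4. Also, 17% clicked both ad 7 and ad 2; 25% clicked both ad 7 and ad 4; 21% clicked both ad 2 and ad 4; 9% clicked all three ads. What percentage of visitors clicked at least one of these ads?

91%

By inclusion-exclusion,
P(≥1) = 41 + 42 + 62 − 17 − 25 − 21 + 9 = 91%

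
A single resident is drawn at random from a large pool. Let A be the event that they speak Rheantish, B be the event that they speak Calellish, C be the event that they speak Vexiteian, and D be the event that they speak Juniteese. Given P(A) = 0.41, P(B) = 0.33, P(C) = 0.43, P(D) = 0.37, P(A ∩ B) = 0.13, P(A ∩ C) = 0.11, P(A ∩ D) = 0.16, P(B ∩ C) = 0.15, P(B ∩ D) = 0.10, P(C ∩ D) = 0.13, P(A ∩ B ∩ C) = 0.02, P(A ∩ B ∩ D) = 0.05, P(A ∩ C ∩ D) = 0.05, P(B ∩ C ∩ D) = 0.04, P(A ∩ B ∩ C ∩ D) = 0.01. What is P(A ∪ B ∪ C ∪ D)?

P(A ∪ B ∪ C ∪ D) = 0.41 + 0.33 + 0.43 + 0.37 − 0.13 − 0.11 − 0.16 − 0.15 − 0.10 − 0.13 + 0.02 + 0.05 + 0.05 + 0.04 − 0.01 = 0.91

0.91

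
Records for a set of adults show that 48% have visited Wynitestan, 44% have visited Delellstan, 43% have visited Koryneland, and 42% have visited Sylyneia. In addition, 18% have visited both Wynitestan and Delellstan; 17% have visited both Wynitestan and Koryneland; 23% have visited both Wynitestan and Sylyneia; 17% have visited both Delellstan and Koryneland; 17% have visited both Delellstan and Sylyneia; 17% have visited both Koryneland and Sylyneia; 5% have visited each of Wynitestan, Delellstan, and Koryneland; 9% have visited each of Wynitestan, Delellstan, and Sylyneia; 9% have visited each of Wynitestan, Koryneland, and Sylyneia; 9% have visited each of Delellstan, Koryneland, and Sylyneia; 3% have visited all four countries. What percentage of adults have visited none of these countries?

P(at least one) = 48 + 44 + 43 + 42 − 18 − 17 − 23 − 17 − 17 − 17 + 5 + 9 + 9 + 9 − 3 = 97%
P(none) = 100% − 97% = 3%

3%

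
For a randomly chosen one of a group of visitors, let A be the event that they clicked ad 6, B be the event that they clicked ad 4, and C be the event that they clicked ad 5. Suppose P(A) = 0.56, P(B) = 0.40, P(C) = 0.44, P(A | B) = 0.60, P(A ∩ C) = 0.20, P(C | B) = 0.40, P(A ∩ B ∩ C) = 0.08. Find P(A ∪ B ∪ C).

P(A ∩ B) = P(B)·P(A|B) = 0.40 × 0.60 = 0.24
P(B ∩ C) = P(B)·P(C|B) = 0.40 × 0.40 = 0.16
Using inclusion–exclusion:
P(A ∪ B ∪ C) = 0.56 + 0.40 + 0.44 − 0.24 − 0.20 − 0.16 + 0.08 = 0.88

0.88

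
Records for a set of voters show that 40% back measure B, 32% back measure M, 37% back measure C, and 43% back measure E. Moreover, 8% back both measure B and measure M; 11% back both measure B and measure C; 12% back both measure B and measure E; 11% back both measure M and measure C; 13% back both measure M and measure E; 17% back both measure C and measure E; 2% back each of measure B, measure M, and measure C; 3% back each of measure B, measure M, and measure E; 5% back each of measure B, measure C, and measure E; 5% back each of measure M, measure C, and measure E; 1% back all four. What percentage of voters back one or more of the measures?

Apply inclusion-exclusion:
P(≥1) = 40 + 32 + 37 + 43 − 8 − 11 − 12 − 11 − 13 − 17 + 2 + 3 + 5 + 5 − 1 = 94%

94%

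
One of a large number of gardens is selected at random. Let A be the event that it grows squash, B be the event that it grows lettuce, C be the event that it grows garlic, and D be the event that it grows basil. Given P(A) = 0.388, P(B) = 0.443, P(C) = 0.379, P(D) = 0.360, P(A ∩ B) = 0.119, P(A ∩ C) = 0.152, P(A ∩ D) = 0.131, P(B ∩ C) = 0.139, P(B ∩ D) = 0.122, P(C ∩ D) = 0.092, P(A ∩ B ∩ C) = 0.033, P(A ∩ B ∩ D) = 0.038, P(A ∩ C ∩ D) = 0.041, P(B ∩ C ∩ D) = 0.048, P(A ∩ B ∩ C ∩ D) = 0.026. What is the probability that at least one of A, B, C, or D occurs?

P(A ∪ B ∪ C ∪ D) = 0.388 + 0.443 + 0.379 + 0.360 − 0.119 − 0.152 − 0.131 − 0.139 − 0.122 − 0.092 + 0.033 + 0.038 + 0.041 + 0.048 − 0.026 = 0.949

0.949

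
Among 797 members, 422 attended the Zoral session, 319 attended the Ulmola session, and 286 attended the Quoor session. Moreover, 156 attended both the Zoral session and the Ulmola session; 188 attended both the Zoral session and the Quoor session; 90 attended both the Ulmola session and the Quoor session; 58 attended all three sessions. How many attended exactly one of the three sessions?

333

Using the inclusion–exclusion count for exactly one event:
N(exactly one) = 422 + 319 + 286 − 2·156 − 2·188 − 2·90 + 3·58 = 333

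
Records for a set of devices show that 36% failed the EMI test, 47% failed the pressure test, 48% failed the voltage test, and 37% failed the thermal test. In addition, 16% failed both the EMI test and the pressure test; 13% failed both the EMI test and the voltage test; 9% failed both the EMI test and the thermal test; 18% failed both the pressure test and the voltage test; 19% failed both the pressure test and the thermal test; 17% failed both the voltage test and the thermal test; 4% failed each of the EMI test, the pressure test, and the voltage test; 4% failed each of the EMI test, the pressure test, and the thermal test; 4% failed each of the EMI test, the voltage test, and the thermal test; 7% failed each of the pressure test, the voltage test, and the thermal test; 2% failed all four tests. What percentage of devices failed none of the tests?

Apply inclusion-exclusion:
P(at least one) = 36 + 47 + 48 + 37 − 16 − 13 − 9 − 18 − 19 − 17 + 4 + 4 + 4 + 7 − 2 = 93%
P(none) = 100% − 93% = 7%

7%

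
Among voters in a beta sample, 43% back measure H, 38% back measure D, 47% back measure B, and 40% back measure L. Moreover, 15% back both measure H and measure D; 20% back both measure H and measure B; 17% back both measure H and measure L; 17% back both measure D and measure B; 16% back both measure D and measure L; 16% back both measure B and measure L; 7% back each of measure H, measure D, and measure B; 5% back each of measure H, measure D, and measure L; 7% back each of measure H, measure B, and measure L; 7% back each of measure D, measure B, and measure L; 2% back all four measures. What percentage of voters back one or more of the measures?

91%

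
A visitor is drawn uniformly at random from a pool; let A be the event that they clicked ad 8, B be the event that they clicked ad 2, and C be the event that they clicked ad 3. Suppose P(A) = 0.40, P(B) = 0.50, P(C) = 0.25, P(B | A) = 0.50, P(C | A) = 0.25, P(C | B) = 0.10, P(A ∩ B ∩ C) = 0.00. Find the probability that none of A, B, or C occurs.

P(A ∩ B) = P(A)·P(B|A) = 0.40 × 0.50 = 0.20
P(A ∩ C) = P(A)·P(C|A) = 0.40 × 0.25 = 0.10
P(B ∩ C) = P(B)·P(C|B) = 0.50 × 0.10 = 0.05
P(A ∪ B ∪ C) = 0.40 + 0.50 + 0.25 − 0.20 − 0.10 − 0.05 + 0.00 = 0.80
P(none) = 1 − 0.80 = 0.20

0.20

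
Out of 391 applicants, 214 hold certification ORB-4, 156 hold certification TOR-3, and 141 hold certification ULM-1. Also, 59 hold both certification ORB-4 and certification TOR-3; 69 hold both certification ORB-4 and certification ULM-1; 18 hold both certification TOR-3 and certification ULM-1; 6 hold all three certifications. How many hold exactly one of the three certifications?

237

|exactly one| = 214 + 156 + 141 − 2·59 − 2·69 − 2·18 + 3·6 = 237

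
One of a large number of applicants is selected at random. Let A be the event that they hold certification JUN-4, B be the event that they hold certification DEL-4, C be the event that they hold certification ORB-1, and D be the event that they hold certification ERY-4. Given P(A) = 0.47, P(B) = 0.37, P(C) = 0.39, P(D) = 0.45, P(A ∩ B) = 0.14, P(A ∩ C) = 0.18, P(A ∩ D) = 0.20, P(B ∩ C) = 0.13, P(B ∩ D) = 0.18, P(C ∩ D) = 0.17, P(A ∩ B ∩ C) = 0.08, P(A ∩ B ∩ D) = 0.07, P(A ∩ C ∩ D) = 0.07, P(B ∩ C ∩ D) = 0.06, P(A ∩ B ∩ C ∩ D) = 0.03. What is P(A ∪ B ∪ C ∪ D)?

By inclusion-exclusion,
P(A ∪ B ∪ C ∪ D) = 0.47 + 0.37 + 0.39 + 0.45 − 0.14 − 0.18 − 0.20 − 0.13 − 0.18 − 0.17 + 0.08 + 0.07 + 0.07 + 0.06 − 0.03 = 0.93

0.93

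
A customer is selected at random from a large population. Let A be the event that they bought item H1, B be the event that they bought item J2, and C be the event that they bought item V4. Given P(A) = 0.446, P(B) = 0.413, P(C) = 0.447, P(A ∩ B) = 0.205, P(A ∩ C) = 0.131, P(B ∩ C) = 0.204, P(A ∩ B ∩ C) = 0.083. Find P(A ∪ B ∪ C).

P(A ∪ B ∪ C) = 0.446 + 0.413 + 0.447 − 0.205 − 0.131 − 0.204 + 0.083 = 0.849

0.849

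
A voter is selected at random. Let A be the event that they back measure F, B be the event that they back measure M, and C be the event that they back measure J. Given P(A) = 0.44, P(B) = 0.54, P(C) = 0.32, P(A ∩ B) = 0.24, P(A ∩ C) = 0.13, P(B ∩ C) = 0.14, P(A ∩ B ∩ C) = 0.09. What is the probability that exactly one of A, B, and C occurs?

0.55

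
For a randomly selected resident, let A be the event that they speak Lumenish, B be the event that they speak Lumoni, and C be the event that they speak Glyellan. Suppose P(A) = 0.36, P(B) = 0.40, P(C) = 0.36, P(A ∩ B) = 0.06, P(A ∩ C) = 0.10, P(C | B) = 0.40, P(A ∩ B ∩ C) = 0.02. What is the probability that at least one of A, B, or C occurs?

0.82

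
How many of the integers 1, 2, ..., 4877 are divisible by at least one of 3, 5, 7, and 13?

2817

1625 + 975 + 696 + 375 − 325 − 232 − 125 − 139 − 75 − 53 + 46 + 25 + 17 + 10 − 3 = 2817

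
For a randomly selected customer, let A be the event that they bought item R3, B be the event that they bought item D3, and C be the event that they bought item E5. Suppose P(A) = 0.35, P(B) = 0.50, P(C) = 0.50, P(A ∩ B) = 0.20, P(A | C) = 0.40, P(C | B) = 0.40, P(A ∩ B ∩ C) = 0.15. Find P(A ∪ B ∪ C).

0.90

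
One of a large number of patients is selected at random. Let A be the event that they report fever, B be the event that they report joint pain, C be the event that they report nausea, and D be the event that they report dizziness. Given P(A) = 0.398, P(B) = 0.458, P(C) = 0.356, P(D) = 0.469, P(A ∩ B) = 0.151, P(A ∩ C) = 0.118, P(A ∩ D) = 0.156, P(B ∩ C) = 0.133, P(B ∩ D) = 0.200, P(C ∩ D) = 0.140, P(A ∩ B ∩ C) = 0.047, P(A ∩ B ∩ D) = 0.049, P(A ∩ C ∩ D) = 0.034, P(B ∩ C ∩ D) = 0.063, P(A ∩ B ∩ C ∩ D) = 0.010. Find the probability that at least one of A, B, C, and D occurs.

P(A ∪ B ∪ C ∪ D) = 0.398 + 0.458 + 0.356 + 0.469 − 0.151 − 0.118 − 0.156 − 0.133 − 0.200 − 0.140 + 0.047 + 0.049 + 0.034 + 0.063 − 0.010 = 0.966

0.966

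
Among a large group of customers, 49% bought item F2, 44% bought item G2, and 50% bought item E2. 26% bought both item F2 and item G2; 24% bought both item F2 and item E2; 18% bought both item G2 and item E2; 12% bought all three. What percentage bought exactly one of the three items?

43%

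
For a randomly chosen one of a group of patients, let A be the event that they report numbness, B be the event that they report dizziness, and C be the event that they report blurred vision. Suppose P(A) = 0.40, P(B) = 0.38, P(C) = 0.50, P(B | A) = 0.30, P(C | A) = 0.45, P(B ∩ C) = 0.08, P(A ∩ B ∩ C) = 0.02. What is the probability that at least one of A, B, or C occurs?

P(A ∩ B) = P(A)·P(B|A) = 0.40 × 0.30 = 0.12
P(A ∩ C) = P(A)·P(C|A) = 0.40 × 0.45 = 0.18
Inclusion–exclusion gives
P(A ∪ B ∪ C) = 0.40 + 0.38 + 0.50 − 0.12 − 0.18 − 0.08 + 0.02 = 0.92

0.92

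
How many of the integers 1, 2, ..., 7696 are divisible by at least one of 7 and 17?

1487

1099 + 452 − 64 = 1487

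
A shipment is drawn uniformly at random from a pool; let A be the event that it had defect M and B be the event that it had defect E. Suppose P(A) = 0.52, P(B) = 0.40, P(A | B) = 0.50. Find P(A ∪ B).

P(A ∩ B) = P(B)·P(A|B) = 0.40 × 0.50 = 0.20
P(A ∪ B) = 0.52 + 0.40 − 0.20 = 0.72

0.72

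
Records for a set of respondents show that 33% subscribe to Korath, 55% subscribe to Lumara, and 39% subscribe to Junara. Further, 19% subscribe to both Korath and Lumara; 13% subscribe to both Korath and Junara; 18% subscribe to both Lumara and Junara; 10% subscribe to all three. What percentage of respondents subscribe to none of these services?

By inclusion-exclusion,
P(≥1) = 33 + 55 + 39 − 19 − 13 − 18 + 10 = 87%
P(none) = 100% − 87% = 13%

13%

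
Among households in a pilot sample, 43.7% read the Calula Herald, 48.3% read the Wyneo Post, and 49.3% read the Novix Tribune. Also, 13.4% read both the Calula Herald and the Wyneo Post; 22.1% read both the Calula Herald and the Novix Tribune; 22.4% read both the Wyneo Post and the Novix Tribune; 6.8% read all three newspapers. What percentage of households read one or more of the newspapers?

90.2%

P(union) = 43.7 + 48.3 + 49.3 − 13.4 − 22.1 − 22.4 + 6.8 = 90.2%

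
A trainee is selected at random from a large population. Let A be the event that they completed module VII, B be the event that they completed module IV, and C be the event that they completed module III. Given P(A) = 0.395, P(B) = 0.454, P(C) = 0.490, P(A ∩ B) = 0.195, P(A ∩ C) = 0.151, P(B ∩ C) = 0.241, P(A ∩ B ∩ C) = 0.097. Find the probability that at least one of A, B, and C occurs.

P(A ∪ B ∪ C) = 0.395 + 0.454 + 0.490 − 0.195 − 0.151 − 0.241 + 0.097 = 0.849

0.849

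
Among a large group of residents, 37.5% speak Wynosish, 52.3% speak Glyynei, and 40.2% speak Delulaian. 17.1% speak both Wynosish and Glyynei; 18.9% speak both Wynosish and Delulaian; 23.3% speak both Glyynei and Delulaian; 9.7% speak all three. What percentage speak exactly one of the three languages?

P(exactly one) = 37.5 + 52.3 + 40.2 − 2·17.1 − 2·18.9 − 2·23.3 + 3·9.7 = 40.5%

40.5%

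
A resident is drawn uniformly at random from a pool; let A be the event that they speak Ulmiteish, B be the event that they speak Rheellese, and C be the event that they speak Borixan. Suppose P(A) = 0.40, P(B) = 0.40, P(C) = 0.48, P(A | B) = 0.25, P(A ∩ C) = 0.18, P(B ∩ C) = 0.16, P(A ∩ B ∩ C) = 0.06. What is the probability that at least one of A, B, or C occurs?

P(A ∩ B) = P(B)·P(A|B) = 0.40 × 0.25 = 0.10
P(A ∪ B ∪ C) = 0.40 + 0.40 + 0.48 − 0.10 − 0.18 − 0.16 + 0.06 = 0.90

0.90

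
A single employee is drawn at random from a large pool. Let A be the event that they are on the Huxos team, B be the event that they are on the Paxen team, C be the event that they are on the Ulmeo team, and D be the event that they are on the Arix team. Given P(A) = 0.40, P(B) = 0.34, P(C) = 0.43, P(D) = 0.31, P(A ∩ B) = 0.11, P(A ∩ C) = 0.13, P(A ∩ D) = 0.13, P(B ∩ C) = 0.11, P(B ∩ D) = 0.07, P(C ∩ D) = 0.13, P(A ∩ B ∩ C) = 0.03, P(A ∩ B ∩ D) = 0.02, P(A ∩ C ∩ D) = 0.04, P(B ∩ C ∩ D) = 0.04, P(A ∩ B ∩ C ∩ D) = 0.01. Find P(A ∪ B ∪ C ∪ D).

0.92

P(A ∪ B ∪ C ∪ D) = 0.40 + 0.34 + 0.43 + 0.31 − 0.11 − 0.13 − 0.13 − 0.11 − 0.07 − 0.13 + 0.03 + 0.02 + 0.04 + 0.04 − 0.01 = 0.92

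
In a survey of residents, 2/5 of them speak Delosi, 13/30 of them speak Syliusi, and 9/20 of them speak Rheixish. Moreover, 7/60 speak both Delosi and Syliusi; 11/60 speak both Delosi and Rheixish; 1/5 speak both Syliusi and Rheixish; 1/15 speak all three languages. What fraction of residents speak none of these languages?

3/20

By inclusion-exclusion,
P(union) = 2/5 + 13/30 + 9/20 − 7/60 − 11/60 − 1/5 + 1/15 = 17/20
P(none) = 1 − 17/20 = 3/20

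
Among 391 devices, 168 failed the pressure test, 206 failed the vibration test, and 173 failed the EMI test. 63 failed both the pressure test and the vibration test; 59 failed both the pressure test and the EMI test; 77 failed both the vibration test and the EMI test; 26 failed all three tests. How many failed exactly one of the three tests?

227

Using the inclusion–exclusion count for exactly one event:
|exactly one| = 168 + 206 + 173 − 2·63 − 2·59 − 2·77 + 3·26 = 227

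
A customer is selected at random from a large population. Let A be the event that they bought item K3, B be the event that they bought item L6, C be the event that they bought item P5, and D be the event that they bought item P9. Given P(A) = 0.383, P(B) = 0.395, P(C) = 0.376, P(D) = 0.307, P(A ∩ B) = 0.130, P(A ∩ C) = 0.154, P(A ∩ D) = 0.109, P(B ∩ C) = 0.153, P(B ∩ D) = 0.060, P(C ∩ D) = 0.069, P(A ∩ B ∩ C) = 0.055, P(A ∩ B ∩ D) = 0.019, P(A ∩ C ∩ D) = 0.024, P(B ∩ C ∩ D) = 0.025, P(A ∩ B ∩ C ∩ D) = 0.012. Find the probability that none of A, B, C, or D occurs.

0.103

By inclusion-exclusion,
P(A ∪ B ∪ C ∪ D) = 0.383 + 0.395 + 0.376 + 0.307 − 0.130 − 0.154 − 0.109 − 0.153 − 0.060 − 0.069 + 0.055 + 0.019 + 0.024 + 0.025 − 0.012 = 0.897
P(none) = 1 − 0.897 = 0.103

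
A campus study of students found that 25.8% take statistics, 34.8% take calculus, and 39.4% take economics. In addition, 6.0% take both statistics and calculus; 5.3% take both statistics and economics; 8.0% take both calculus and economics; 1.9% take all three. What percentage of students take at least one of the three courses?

82.6%

Using inclusion–exclusion:
P(union) = 25.8 + 34.8 + 39.4 − 6.0 − 5.3 − 8.0 + 1.9 = 82.6%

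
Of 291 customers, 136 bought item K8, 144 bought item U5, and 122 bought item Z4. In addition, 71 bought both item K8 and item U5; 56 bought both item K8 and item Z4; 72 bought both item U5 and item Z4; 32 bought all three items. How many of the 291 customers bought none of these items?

N(≥1) = 136 + 144 + 122 − 71 − 56 − 72 + 32 = 235
None: 291 − 235 = 56

56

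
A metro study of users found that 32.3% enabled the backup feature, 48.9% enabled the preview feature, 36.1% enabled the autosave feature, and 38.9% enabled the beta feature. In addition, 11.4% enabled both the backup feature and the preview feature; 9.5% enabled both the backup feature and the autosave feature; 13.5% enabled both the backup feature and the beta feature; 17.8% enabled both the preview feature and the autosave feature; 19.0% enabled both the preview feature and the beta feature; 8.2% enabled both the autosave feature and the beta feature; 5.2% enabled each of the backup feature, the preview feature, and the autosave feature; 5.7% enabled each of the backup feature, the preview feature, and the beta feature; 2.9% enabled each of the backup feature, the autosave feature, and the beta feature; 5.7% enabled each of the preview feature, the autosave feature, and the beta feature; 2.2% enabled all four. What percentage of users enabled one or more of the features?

Apply inclusion-exclusion:
P(at least one) = 32.3 + 48.9 + 36.1 + 38.9 − 11.4 − 9.5 − 13.5 − 17.8 − 19.0 − 8.2 + 5.2 + 5.7 + 2.9 + 5.7 − 2.2 = 94.1%

94.1%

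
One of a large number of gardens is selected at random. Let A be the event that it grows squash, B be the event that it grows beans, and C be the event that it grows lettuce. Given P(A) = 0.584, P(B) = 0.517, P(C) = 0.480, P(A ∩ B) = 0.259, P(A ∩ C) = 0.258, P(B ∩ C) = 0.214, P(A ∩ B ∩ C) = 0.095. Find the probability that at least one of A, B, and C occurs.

0.945

P(A ∪ B ∪ C) = 0.584 + 0.517 + 0.480 − 0.259 − 0.258 − 0.214 + 0.095 = 0.945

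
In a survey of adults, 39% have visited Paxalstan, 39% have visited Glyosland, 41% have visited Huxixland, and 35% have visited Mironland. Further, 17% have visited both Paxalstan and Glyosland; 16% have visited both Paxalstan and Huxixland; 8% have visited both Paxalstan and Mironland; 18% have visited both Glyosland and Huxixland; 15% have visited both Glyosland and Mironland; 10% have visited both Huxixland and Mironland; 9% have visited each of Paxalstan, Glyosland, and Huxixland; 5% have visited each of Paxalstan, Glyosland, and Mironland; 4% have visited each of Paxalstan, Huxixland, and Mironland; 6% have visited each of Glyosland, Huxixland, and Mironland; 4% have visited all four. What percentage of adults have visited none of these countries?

10%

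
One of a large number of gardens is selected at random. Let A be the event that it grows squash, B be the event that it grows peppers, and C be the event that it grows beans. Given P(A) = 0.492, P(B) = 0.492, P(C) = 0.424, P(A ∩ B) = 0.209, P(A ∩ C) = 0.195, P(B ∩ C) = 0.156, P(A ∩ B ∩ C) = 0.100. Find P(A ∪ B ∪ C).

0.948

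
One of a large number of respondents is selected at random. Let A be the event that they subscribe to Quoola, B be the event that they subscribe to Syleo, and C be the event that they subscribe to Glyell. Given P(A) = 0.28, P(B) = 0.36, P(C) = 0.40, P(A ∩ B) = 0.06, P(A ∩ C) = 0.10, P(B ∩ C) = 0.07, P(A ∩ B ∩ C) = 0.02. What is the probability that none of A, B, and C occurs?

P(A ∪ B ∪ C) = 0.28 + 0.36 + 0.40 − 0.06 − 0.10 − 0.07 + 0.02 = 0.83
P(none) = 1 − 0.83 = 0.17

0.17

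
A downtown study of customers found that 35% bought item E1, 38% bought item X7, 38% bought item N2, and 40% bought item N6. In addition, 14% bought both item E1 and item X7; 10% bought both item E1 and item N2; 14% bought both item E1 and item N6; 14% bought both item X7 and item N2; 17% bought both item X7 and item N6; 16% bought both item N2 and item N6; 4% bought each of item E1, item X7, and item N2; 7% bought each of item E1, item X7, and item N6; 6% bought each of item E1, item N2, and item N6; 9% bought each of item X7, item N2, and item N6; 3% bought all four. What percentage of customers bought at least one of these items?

P(at least one) = 35 + 38 + 38 + 40 − 14 − 10 − 14 − 14 − 17 − 16 + 4 + 7 + 6 + 9 − 3 = 89%

89%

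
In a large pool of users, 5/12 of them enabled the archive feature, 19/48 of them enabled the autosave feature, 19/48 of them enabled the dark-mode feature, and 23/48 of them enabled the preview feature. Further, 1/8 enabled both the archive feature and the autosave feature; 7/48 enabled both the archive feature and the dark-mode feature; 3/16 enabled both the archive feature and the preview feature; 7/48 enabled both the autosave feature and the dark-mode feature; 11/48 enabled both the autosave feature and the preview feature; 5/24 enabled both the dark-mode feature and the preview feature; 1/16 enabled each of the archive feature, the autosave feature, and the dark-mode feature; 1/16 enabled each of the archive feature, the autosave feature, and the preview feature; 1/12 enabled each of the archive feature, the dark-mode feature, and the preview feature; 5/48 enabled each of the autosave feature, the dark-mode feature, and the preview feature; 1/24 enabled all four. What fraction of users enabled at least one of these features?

11/12

P(at least one) = 5/12 + 19/48 + 19/48 + 23/48 − 1/8 − 7/48 − 3/16 − 7/48 − 11/48 − 5/24 + 1/16 + 1/16 + 1/12 + 5/48 − 1/24 = 11/12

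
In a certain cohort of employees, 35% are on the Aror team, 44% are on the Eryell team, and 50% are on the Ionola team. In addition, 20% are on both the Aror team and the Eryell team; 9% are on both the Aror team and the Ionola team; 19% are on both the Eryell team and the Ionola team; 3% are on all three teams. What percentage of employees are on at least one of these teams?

84%

Using inclusion–exclusion:
P(at least one) = 35 + 44 + 50 − 20 − 9 − 19 + 3 = 84%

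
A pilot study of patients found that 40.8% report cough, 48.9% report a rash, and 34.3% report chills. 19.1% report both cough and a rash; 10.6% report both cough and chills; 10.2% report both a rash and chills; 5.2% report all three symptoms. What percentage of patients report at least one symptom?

Using inclusion–exclusion:
P(at least one) = 40.8 + 48.9 + 34.3 − 19.1 − 10.6 − 10.2 + 5.2 = 89.3%

89.3%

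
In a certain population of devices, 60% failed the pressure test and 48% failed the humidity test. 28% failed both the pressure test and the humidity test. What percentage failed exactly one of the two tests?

Using the inclusion–exclusion count for exactly one event:
P(exactly one) = 60 + 48 − 2·28 = 52%

52%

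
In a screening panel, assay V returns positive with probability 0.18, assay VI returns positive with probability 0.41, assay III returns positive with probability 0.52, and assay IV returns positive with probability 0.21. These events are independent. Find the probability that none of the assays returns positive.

P(none) = (1 − 0.18) × (1 − 0.41) × (1 − 0.52) × (1 − 0.21) = 0.82 × 0.59 × 0.48 × 0.79 = 0.18345696

0.18345696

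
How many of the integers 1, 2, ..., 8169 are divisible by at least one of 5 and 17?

Inclusion–exclusion gives
⌊8169/5⌋ + ⌊8169/17⌋ − ⌊8169/85⌋ = 1633 + 480 − 96 = 2017

2017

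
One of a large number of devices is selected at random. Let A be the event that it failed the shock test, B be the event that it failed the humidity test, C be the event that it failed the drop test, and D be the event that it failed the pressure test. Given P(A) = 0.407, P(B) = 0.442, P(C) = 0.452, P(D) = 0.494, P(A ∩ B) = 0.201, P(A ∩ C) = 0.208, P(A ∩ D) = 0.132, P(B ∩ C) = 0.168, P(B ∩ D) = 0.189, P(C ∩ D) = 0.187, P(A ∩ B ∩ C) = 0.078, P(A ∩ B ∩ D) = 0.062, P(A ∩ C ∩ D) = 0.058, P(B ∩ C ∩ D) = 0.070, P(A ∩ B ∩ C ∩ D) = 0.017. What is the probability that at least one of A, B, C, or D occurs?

0.961

P(A ∪ B ∪ C ∪ D) = 0.407 + 0.442 + 0.452 + 0.494 − 0.201 − 0.208 − 0.132 − 0.168 − 0.189 − 0.187 + 0.078 + 0.062 + 0.058 + 0.070 − 0.017 = 0.961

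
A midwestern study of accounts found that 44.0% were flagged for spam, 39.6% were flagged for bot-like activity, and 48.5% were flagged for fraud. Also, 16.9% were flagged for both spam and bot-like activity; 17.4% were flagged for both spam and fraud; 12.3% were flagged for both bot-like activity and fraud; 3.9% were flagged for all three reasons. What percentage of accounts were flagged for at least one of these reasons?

89.4%

P(at least one) = 44.0 + 39.6 + 48.5 − 16.9 − 17.4 − 12.3 + 3.9 = 89.4%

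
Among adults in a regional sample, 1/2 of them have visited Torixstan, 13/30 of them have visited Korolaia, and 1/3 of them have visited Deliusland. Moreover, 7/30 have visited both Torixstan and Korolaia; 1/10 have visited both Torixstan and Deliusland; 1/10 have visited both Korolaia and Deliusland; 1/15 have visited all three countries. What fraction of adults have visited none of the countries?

Inclusion–exclusion gives
P(union) = 1/2 + 13/30 + 1/3 − 7/30 − 1/10 − 1/10 + 1/15 = 9/10
P(none) = 1 − 9/10 = 1/10

1/10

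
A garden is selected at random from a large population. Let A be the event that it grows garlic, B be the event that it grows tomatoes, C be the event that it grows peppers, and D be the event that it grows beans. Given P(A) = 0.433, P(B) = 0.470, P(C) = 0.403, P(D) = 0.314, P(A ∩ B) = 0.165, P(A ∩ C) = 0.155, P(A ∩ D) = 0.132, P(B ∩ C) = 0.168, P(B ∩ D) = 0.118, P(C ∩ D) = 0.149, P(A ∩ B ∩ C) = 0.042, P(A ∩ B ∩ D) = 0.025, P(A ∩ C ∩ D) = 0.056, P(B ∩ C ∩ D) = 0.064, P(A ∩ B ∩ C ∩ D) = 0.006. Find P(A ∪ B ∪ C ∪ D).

By inclusion-exclusion,
P(A ∪ B ∪ C ∪ D) = 0.433 + 0.470 + 0.403 + 0.314 − 0.165 − 0.155 − 0.132 − 0.168 − 0.118 − 0.149 + 0.042 + 0.025 + 0.056 + 0.064 − 0.006 = 0.914

0.914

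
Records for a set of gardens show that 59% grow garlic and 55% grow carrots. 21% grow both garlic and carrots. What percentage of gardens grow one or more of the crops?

P(union) = 59 + 55 − 21 = 93%

93%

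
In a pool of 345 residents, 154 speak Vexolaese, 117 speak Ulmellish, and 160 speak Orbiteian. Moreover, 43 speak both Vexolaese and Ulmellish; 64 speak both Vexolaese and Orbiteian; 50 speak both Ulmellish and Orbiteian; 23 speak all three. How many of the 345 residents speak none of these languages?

By inclusion-exclusion,
N(≥1) = 154 + 117 + 160 − 43 − 64 − 50 + 23 = 297
None: 345 − 297 = 48

48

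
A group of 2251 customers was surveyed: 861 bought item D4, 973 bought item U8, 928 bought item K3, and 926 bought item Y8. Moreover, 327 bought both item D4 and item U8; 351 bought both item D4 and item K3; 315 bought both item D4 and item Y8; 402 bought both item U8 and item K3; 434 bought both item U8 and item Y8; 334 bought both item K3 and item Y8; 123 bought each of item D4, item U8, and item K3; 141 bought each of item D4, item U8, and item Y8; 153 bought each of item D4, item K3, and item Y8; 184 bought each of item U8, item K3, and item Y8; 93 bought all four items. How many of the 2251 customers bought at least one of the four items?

2033

Inclusion–exclusion gives
|at least one| = 861 + 973 + 928 + 926 − 327 − 351 − 315 − 402 − 434 − 334 + 123 + 141 + 153 + 184 − 93 = 2033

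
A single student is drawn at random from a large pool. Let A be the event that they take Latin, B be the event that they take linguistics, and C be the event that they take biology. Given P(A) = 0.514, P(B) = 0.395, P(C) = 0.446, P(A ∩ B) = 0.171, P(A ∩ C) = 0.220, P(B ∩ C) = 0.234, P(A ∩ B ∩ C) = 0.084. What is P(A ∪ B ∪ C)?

By inclusion-exclusion,
P(A ∪ B ∪ C) = 0.514 + 0.395 + 0.446 − 0.171 − 0.220 − 0.234 + 0.084 = 0.814

0.814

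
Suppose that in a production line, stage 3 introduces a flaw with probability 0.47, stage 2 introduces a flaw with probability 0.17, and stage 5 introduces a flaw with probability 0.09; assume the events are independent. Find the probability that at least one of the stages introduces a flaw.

0.599691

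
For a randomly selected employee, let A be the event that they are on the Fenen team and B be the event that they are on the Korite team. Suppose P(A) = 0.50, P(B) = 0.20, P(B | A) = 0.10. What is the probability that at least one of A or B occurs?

0.65

P(A ∩ B) = P(A)·P(B|A) = 0.50 × 0.10 = 0.05
P(A ∪ B) = 0.50 + 0.20 − 0.05 = 0.65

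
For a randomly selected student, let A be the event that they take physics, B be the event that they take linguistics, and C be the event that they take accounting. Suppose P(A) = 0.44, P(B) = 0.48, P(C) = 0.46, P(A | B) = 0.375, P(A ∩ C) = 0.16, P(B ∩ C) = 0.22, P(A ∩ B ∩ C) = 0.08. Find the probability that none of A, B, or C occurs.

0.10

P(A ∩ B) = P(B)·P(A|B) = 0.48 × 0.375 = 0.18
Inclusion–exclusion gives
P(A ∪ B ∪ C) = 0.44 + 0.48 + 0.46 − 0.18 − 0.16 − 0.22 + 0.08 = 0.90
P(none) = 1 − 0.90 = 0.10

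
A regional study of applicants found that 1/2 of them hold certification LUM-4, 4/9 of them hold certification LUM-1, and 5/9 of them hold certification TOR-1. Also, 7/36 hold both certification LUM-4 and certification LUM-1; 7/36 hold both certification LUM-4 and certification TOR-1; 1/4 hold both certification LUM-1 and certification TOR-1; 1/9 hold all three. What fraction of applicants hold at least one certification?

35/36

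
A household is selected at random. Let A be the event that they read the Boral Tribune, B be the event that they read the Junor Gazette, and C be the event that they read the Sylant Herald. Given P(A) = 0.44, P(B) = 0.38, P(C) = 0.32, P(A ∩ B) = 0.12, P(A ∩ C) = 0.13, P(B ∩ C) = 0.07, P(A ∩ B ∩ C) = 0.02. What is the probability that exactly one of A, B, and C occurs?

0.56

Using the inclusion–exclusion count for exactly one event:
P(exactly one) = 0.44 + 0.38 + 0.32 − 2·0.12 − 2·0.13 − 2·0.07 + 3·0.02 = 0.56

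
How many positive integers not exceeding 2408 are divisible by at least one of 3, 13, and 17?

1013

802 + 185 + 141 − 61 − 47 − 10 + 3 = 1013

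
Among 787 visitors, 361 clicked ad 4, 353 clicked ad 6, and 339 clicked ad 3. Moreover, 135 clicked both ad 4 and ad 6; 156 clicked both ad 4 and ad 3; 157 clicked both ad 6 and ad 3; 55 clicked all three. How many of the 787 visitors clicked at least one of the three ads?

Apply inclusion-exclusion:
|union| = 361 + 353 + 339 − 135 − 156 − 157 + 55 = 660

660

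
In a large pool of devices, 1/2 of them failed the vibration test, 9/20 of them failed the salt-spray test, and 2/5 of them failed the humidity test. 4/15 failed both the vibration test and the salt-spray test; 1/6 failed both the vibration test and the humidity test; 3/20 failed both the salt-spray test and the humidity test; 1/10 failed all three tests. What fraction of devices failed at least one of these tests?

13/15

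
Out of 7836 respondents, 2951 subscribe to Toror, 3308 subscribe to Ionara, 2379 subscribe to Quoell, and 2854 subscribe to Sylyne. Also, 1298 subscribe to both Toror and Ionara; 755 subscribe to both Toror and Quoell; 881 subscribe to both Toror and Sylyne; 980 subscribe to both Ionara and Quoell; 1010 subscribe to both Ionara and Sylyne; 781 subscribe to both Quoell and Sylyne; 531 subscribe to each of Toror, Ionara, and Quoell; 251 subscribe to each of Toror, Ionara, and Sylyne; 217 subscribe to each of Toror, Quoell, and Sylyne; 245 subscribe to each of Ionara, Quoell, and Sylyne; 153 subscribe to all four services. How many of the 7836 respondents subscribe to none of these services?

958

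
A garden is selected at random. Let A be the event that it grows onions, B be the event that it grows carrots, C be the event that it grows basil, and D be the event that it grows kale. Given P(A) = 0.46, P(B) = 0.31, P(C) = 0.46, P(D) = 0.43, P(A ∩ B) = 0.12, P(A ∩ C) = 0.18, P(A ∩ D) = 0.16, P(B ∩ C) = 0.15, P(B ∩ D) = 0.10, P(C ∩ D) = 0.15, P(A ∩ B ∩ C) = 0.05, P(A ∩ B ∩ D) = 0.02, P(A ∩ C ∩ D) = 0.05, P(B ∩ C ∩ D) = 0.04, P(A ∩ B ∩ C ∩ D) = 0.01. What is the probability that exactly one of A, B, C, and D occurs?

P(exactly one) = 0.46 + 0.31 + 0.46 + 0.43 − 2·0.12 − 2·0.18 − 2·0.16 − 2·0.15 − 2·0.10 − 2·0.15 + 3·0.05 + 3·0.02 + 3·0.05 + 3·0.04 − 4·0.01 = 0.38

0.38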